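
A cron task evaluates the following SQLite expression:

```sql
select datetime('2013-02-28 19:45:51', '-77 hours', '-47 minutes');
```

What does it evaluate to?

2013-02-25 13:58:51

-77 hours from 2013-02-28 19:45:51 is 2013-02-25 14:45:51 (crosses midnight).
-47 minutes from 2013-02-25 14:45:51 is 2013-02-25 13:58:51.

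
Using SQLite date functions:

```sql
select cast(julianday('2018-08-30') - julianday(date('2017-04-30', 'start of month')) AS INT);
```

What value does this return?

516

`start of month` rewinds 2017-04-30 to 2017-04-01.
29 days remain in April 2017 after the 1st (30 − 1).
Full months from May 2017 through July 2018 contribute their day counts.
Then 30 days into August 2018.
Total: 29 + 31 + 30 + 31 + 31 + 30 + 31 + 30 + 31 + 31 + 28 + 31 + 30 + 31 + 30 + 31 + 30 = 516.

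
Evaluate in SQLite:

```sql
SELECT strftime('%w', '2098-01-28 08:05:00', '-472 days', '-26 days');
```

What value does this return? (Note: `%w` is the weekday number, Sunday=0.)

First apply '-472 days', '-26 days': 2098-01-28 08:05:00 → 2096-09-17 08:05:00.
2096-09-17 is a Monday; with Sunday=0 that is 1.

1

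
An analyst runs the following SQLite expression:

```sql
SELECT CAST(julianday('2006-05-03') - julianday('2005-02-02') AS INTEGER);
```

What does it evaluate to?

455

26 days remain in February 2005 after the 2nd (28 − 2).
Full months from March 2005 through April 2006 contribute their day counts.
Then 3 days into May 2006.
Total: 26 + 31 + 30 + 31 + 30 + 31 + 31 + 30 + 31 + 30 + 31 + 31 + 28 + 31 + 30 + 3 = 455.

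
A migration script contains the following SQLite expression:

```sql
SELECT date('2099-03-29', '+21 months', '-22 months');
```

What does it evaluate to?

2099-03-01

Adding +21 months to 2099-03-29 gives 2100-12-29.
Adding -22 months to 2100-12-29 targets 2099-02-29. February 2099 has only 28 days, so SQLite normalizes the 1-day overflow forward to 2099-03-01.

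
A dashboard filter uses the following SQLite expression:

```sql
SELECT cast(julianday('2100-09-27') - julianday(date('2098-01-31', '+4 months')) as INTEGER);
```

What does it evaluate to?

Adding +4 months to 2098-01-31 gives 2098-05-31.
0 days remain in May 2098 after the 31st (31 − 31).
Full months from June 2098 through August 2100 contribute their day counts.
Then 27 days into September 2100.
Total: 0 + 30 + 31 + 31 + 30 + 31 + 30 + 31 + 31 + 28 + 31 + 30 + 31 + 30 + 31 + 31 + 30 + 31 + 30 + 31 + 31 + 28 + 31 + 30 + 31 + 30 + 31 + 31 + 27 = 849.

849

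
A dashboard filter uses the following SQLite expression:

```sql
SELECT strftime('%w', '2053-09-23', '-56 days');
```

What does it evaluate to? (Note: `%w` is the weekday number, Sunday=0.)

First apply '-56 days': 2053-09-23 → 2053-07-29.
2053-07-29 is a Tuesday; with Sunday=0 that is 2.

2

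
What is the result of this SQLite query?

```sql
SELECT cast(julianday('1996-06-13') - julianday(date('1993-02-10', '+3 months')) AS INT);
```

1130

Adding +3 months to 1993-02-10 gives 1993-05-10.
21 days remain in May 1993 after the 10th (31 − 10).
Full months from June 1993 through May 1996 contribute their day counts.
Then 13 days into June 1996.
Total: 21 + 30 + 31 + 31 + 30 + 31 + 30 + 31 + 31 + 28 + 31 + 30 + 31 + 30 + 31 + 31 + 30 + 31 + 30 + 31 + 31 + 28 + 31 + 30 + 31 + 30 + 31 + 31 + 30 + 31 + 30 + 31 + 31 + 29 + 31 + 30 + 31 + 13 = 1130.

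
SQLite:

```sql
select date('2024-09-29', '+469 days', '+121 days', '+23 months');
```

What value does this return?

Applying '+469 days' to 2024-09-29: counting 469 days forward gives 2026-01-11.
Applying '+121 days' to 2026-01-11: counting 121 days forward gives 2026-05-12.
Adding +23 months to 2026-05-12 gives 2028-04-12.

2028-04-12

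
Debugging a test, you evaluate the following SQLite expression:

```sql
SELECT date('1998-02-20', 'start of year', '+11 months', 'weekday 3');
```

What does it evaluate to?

1998-12-02

`start of year` rewinds 1998-02-20 to 1998-01-01.
Adding +11 months to 1998-01-01 gives 1998-12-01.
`weekday 3` advances to the next Wednesday; 1998-12-01 is a Tuesday, so it moves forward to 1998-12-02.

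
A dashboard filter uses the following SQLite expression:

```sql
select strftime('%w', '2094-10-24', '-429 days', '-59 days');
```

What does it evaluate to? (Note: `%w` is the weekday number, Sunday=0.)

First apply '-429 days', '-59 days': 2094-10-24 → 2093-06-23.
2093-06-23 is a Tuesday; with Sunday=0 that is 2.

2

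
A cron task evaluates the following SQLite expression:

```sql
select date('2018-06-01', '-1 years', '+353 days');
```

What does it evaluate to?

2018-05-20

Adding -1 year to 2018-06-01 gives 2017-06-01.
Applying '+353 days' to 2017-06-01: counting 353 days forward gives 2018-05-20.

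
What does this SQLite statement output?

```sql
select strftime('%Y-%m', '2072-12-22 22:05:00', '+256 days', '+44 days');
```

First apply '+256 days', '+44 days': 2072-12-22 22:05:00 → 2073-10-18 22:05:00.
`%Y-%m` extracts the year-month: 2073-10.

2073-10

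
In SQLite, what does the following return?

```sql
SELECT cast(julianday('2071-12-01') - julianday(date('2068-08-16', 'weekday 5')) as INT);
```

`weekday 5` advances to the next Friday; 2068-08-16 is a Thursday, so it moves forward to 2068-08-17.
14 days remain in August 2068 after the 17th (31 − 17).
Full months from September 2068 through November 2071 contribute their day counts.
Then 1 day into December 2071.
Total: 14 + 30 + 31 + 30 + 31 + 31 + 28 + 31 + 30 + 31 + 30 + 31 + 31 + 30 + 31 + 30 + 31 + 31 + 28 + 31 + 30 + 31 + 30 + 31 + 31 + 30 + 31 + 30 + 31 + 31 + 28 + 31 + 30 + 31 + 30 + 31 + 31 + 30 + 31 + 30 + 1 = 1201.

1201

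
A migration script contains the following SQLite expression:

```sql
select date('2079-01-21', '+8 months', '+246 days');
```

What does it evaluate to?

Adding +8 months to 2079-01-21 gives 2079-09-21.
Applying '+246 days' to 2079-09-21: counting 246 days forward gives 2080-05-24.

2080-05-24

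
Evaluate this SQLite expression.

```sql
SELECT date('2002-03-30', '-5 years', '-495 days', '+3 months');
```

Adding -5 years to 2002-03-30 gives 1997-03-30.
Applying '-495 days' to 1997-03-30: counting 495 days back gives 1995-11-21.
Adding +3 months to 1995-11-21 gives 1996-02-21.

1996-02-21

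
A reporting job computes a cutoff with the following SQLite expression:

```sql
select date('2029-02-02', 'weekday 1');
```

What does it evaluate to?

`weekday 1` advances to the next Monday; 2029-02-02 is a Friday, so it moves forward to 2029-02-05.

2029-02-05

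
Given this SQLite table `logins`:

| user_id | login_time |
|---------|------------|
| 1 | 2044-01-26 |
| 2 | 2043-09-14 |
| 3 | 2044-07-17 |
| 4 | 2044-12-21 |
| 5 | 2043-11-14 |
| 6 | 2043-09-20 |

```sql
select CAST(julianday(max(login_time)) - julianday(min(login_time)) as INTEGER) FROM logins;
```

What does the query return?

464

MIN = 2043-09-14, MAX = 2044-12-21.
16 days remain in September 2043 after the 14th (30 − 14).
Full months from October 2043 through November 2044 contribute their day counts.
Then 21 days into December 2044.
Total: 16 + 31 + 30 + 31 + 31 + 29 + 31 + 30 + 31 + 30 + 31 + 31 + 30 + 31 + 30 + 21 = 464.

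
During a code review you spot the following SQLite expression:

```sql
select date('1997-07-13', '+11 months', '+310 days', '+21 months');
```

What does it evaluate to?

Adding +11 months to 1997-07-13 gives 1998-06-13.
Applying '+310 days' to 1998-06-13: counting 310 days forward gives 1999-04-19.
Adding +21 months to 1999-04-19 gives 2001-01-19.

2001-01-19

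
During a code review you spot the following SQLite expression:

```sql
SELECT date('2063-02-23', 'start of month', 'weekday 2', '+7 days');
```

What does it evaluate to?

`start of month` rewinds 2063-02-23 to 2063-02-01.
`weekday 2` advances to the next Tuesday; 2063-02-01 is a Thursday, so it moves forward to 2063-02-06.
Advancing 7 more days within February lands on 2063-02-13.

2063-02-13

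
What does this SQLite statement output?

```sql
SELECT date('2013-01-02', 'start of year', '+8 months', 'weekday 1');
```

2013-09-02

`start of year` rewinds 2013-01-02 to 2013-01-01.
Adding +8 months to 2013-01-01 gives 2013-09-01.
`weekday 1` advances to the next Monday; 2013-09-01 is a Sunday, so it moves forward to 2013-09-02.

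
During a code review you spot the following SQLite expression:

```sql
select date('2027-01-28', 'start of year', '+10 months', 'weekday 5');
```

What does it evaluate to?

2027-11-05

`start of year` rewinds 2027-01-28 to 2027-01-01.
Adding +10 months to 2027-01-01 gives 2027-11-01.
`weekday 5` advances to the next Friday; 2027-11-01 is a Monday, so it moves forward to 2027-11-05.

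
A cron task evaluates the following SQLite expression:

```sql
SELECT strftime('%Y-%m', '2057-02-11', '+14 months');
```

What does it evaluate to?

First apply '+14 months': 2057-02-11 → 2058-04-11.
`%Y-%m` extracts the year-month: 2058-04.

2058-04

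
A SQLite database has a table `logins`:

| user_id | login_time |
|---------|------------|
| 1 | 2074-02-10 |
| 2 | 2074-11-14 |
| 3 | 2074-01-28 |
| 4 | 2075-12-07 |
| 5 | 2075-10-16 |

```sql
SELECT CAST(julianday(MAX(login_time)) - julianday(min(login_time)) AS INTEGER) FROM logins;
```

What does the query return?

MIN = 2074-01-28, MAX = 2075-12-07.
3 days remain in January 2074 after the 28th (31 − 28).
Full months from February 2074 through November 2075 contribute their day counts.
Then 7 days into December 2075.
Total: 3 + 28 + 31 + 30 + 31 + 30 + 31 + 31 + 30 + 31 + 30 + 31 + 31 + 28 + 31 + 30 + 31 + 30 + 31 + 31 + 30 + 31 + 30 + 7 = 678.

678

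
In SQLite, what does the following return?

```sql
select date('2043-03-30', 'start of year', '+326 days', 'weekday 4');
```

`start of year` rewinds 2043-03-30 to 2043-01-01.
Applying '+326 days' to 2043-01-01: counting 326 days forward gives 2043-11-23.
`weekday 4` advances to the next Thursday; 2043-11-23 is a Monday, so it moves forward to 2043-11-26.

2043-11-26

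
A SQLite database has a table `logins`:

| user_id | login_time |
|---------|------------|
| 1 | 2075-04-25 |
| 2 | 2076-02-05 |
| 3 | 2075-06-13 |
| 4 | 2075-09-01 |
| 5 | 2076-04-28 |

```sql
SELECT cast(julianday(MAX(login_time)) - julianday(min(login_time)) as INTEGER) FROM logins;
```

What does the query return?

369

MIN = 2075-04-25, MAX = 2076-04-28.
5 days remain in April 2075 after the 25th (30 − 25).
Full months from May 2075 through March 2076 contribute their day counts.
Then 28 days into April 2076.
Total: 5 + 31 + 30 + 31 + 31 + 30 + 31 + 30 + 31 + 31 + 29 + 31 + 28 = 369.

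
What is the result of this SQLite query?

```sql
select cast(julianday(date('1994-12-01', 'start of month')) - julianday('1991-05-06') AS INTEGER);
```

1305

`start of month` rewinds 1994-12-01 to 1994-12-01.
25 days remain in May 1991 after the 6th (31 − 6).
Full months from June 1991 through November 1994 contribute their day counts.
Then 1 day into December 1994.
Total: 25 + 30 + 31 + 31 + 30 + 31 + 30 + 31 + 31 + 29 + 31 + 30 + 31 + 30 + 31 + 31 + 30 + 31 + 30 + 31 + 31 + 28 + 31 + 30 + 31 + 30 + 31 + 31 + 30 + 31 + 30 + 31 + 31 + 28 + 31 + 30 + 31 + 30 + 31 + 31 + 30 + 31 + 30 + 1 = 1305.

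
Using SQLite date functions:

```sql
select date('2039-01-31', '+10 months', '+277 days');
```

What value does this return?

2040-09-03

Adding +10 months to 2039-01-31 targets 2039-11-31. November 2039 has only 30 days, so SQLite normalizes the 1-day overflow forward to 2039-12-01.
Applying '+277 days' to 2039-12-01: counting 277 days forward gives 2040-09-03.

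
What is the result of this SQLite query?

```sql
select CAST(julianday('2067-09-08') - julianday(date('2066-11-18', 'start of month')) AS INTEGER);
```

`start of month` rewinds 2066-11-18 to 2066-11-01.
29 days remain in November 2066 after the 1st (30 − 1).
Full months from December 2066 through August 2067 contribute their day counts.
Then 8 days into September 2067.
Total: 29 + 31 + 31 + 28 + 31 + 30 + 31 + 30 + 31 + 31 + 8 = 311.

311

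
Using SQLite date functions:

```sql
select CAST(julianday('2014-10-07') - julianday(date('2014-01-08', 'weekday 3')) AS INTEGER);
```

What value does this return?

`weekday 3` advances to the next Wednesday; 2014-01-08 is already a Wednesday, so it stays at 2014-01-08.
23 days remain in January 2014 after the 8th (31 − 8).
Full months from February 2014 through September 2014 contribute their day counts.
Then 7 days into October 2014.
Total: 23 + 28 + 31 + 30 + 31 + 30 + 31 + 31 + 30 + 7 = 272.

272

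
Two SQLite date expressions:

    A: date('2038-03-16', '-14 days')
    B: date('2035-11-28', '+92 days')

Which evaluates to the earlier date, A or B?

A = 2038-03-02.
B = 2036-02-28.
B is earlier.

B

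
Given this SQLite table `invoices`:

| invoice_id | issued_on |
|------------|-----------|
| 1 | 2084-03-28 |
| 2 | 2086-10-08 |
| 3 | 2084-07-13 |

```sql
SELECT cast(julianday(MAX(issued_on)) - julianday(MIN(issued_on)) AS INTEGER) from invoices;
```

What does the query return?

MIN = 2084-03-28, MAX = 2086-10-08.
3 days remain in March 2084 after the 28th (31 − 28).
Full months from April 2084 through September 2086 contribute their day counts.
Then 8 days into October 2086.
Total: 3 + 30 + 31 + 30 + 31 + 31 + 30 + 31 + 30 + 31 + 31 + 28 + 31 + 30 + 31 + 30 + 31 + 31 + 30 + 31 + 30 + 31 + 31 + 28 + 31 + 30 + 31 + 30 + 31 + 31 + 30 + 8 = 924.

924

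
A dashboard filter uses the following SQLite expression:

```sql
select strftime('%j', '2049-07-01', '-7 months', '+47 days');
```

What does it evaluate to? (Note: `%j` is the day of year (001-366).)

First apply '-7 months', '+47 days': 2049-07-01 → 2049-01-17.
Day-of-year for 2049-01-17: days since 2049-01-01 inclusive = 17, zero-padded to 017.

017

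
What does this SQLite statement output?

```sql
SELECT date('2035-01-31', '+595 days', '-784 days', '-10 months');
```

2033-09-26

Applying '+595 days' to 2035-01-31: counting 595 days forward gives 2036-09-17.
Applying '-784 days' to 2036-09-17: counting 784 days back gives 2034-07-26.
Adding -10 months to 2034-07-26 gives 2033-09-26.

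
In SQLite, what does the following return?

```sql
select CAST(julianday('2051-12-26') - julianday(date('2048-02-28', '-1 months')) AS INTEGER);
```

Adding -1 month to 2048-02-28 gives 2048-01-28.
3 days remain in January 2048 after the 28th (31 − 28).
Full months from February 2048 through November 2051 contribute their day counts.
Then 26 days into December 2051.
Total: 3 + 29 + 31 + 30 + 31 + 30 + 31 + 31 + 30 + 31 + 30 + 31 + 31 + 28 + 31 + 30 + 31 + 30 + 31 + 31 + 30 + 31 + 30 + 31 + 31 + 28 + 31 + 30 + 31 + 30 + 31 + 31 + 30 + 31 + 30 + 31 + 31 + 28 + 31 + 30 + 31 + 30 + 31 + 31 + 30 + 31 + 30 + 26 = 1428.

1428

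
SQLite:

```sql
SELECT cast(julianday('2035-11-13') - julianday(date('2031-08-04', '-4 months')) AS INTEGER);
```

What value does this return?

Adding -4 months to 2031-08-04 gives 2031-04-04.
26 days remain in April 2031 after the 4th (30 − 4).
Full months from May 2031 through October 2035 contribute their day counts.
Then 13 days into November 2035.
Total: 26 + 31 + 30 + 31 + 31 + 30 + 31 + 30 + 31 + 31 + 29 + 31 + 30 + 31 + 30 + 31 + 31 + 30 + 31 + 30 + 31 + 31 + 28 + 31 + 30 + 31 + 30 + 31 + 31 + 30 + 31 + 30 + 31 + 31 + 28 + 31 + 30 + 31 + 30 + 31 + 31 + 30 + 31 + 30 + 31 + 31 + 28 + 31 + 30 + 31 + 30 + 31 + 31 + 30 + 31 + 13 = 1684.

1684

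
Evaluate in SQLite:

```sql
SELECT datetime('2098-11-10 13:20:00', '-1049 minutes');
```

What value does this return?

1049 minutes = 17h 29m; -1049 minutes from 2098-11-10 13:20:00 is 2098-11-09 19:51:00 (crosses midnight).

2098-11-09 19:51:00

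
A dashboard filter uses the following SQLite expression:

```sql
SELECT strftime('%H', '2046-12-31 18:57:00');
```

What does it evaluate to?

`%H` extracts the 2-digit hour (00-23): 18.

18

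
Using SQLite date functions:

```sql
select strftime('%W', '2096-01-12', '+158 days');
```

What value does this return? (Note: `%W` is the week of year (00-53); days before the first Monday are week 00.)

First apply '+158 days': 2096-01-12 → 2096-06-18.
2096-06-18 is a Monday. SQLite's %W counts Mondays since the year started; the result is 25.

25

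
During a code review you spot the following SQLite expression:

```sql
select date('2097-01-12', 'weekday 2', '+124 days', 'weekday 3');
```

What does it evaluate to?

2097-05-22

`weekday 2` advances to the next Tuesday; 2097-01-12 is a Saturday, so it moves forward to 2097-01-15.
Applying '+124 days' to 2097-01-15: counting 124 days forward gives 2097-05-19.
`weekday 3` advances to the next Wednesday; 2097-05-19 is a Sunday, so it moves forward to 2097-05-22.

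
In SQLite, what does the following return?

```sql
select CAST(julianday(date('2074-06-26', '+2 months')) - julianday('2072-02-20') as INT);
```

Adding +2 months to 2074-06-26 gives 2074-08-26.
9 days remain in February 2072 after the 20th (29 − 20).
Full months from March 2072 through July 2074 contribute their day counts.
Then 26 days into August 2074.
Total: 9 + 31 + 30 + 31 + 30 + 31 + 31 + 30 + 31 + 30 + 31 + 31 + 28 + 31 + 30 + 31 + 30 + 31 + 31 + 30 + 31 + 30 + 31 + 31 + 28 + 31 + 30 + 31 + 30 + 31 + 26 = 918.

918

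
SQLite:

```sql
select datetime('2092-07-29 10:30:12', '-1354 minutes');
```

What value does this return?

1354 minutes = 22h 34m; -1354 minutes from 2092-07-29 10:30:12 is 2092-07-28 11:56:12 (crosses midnight).

2092-07-28 11:56:12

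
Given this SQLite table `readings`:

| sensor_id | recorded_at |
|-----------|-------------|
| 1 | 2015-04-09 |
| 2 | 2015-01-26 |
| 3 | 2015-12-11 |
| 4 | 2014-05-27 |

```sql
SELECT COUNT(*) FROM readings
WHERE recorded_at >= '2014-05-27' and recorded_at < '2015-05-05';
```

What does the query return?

Rows in [2014-05-27, 2015-05-05): 2015-04-09, 2015-01-26, 2014-05-27 → 3 rows.

3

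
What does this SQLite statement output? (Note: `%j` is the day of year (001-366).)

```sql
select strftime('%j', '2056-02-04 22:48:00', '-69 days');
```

331

First apply '-69 days': 2056-02-04 22:48:00 → 2055-11-27 22:48:00.
Day-of-year for 2055-11-27: days since 2055-01-01 inclusive = 331, zero-padded to 331.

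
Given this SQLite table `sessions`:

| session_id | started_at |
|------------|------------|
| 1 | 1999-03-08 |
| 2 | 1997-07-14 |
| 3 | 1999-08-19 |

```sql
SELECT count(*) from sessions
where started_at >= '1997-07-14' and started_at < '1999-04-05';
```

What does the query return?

2

Rows in [1997-07-14, 1999-04-05): 1999-03-08, 1997-07-14 → 2 rows.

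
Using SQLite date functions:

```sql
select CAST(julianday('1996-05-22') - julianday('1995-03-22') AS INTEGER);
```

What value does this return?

427

9 days remain in March 1995 after the 22nd (31 − 22).
Full months from April 1995 through April 1996 contribute their day counts.
Then 22 days into May 1996.
Total: 9 + 30 + 31 + 30 + 31 + 31 + 30 + 31 + 30 + 31 + 31 + 29 + 31 + 30 + 22 = 427.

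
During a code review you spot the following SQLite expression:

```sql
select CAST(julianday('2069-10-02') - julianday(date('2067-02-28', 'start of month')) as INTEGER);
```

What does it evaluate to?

`start of month` rewinds 2067-02-28 to 2067-02-01.
27 days remain in February 2067 after the 1st (28 − 1).
Full months from March 2067 through September 2069 contribute their day counts.
Then 2 days into October 2069.
Total: 27 + 31 + 30 + 31 + 30 + 31 + 31 + 30 + 31 + 30 + 31 + 31 + 29 + 31 + 30 + 31 + 30 + 31 + 31 + 30 + 31 + 30 + 31 + 31 + 28 + 31 + 30 + 31 + 30 + 31 + 31 + 30 + 2 = 974.

974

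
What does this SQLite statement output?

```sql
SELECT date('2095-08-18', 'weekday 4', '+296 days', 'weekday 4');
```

`weekday 4` advances to the next Thursday; 2095-08-18 is already a Thursday, so it stays at 2095-08-18.
Applying '+296 days' to 2095-08-18: counting 296 days forward gives 2096-06-09.
`weekday 4` advances to the next Thursday; 2096-06-09 is a Saturday, so it moves forward to 2096-06-14.

2096-06-14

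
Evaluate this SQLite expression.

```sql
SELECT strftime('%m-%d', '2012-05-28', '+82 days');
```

First apply '+82 days': 2012-05-28 → 2012-08-18.
`%m-%d` extracts the month-day: 08-18.

08-18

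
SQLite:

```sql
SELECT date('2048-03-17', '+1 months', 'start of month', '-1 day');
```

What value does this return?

Adding +1 month to 2048-03-17 gives 2048-04-17.
`start of month` rewinds 2048-04-17 to 2048-04-01.
Going back 1 day from 2048-04-01 reaches 2048-03-31 (last day of March, 31 days).

2048-03-31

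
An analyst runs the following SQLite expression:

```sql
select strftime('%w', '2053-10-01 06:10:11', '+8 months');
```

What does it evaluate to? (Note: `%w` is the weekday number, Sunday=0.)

First apply '+8 months': 2053-10-01 06:10:11 → 2054-06-01 06:10:11.
2054-06-01 is a Monday; with Sunday=0 that is 1.

1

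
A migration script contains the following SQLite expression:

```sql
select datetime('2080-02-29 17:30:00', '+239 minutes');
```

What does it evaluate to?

239 minutes = 3h 59m; +239 minutes from 2080-02-29 17:30:00 is 2080-02-29 21:29:00.

2080-02-29 21:29:00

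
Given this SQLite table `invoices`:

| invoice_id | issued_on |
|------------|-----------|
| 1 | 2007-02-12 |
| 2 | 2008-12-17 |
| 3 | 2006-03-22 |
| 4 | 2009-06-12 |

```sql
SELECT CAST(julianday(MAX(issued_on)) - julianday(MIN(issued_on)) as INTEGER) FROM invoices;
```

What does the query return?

1178

MIN = 2006-03-22, MAX = 2009-06-12.
9 days remain in March 2006 after the 22nd (31 − 22).
Full months from April 2006 through May 2009 contribute their day counts.
Then 12 days into June 2009.
Total: 9 + 30 + 31 + 30 + 31 + 31 + 30 + 31 + 30 + 31 + 31 + 28 + 31 + 30 + 31 + 30 + 31 + 31 + 30 + 31 + 30 + 31 + 31 + 29 + 31 + 30 + 31 + 30 + 31 + 31 + 30 + 31 + 30 + 31 + 31 + 28 + 31 + 30 + 31 + 12 = 1178.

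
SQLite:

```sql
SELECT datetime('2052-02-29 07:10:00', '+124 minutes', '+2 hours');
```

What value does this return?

2052-02-29 11:14:00

124 minutes = 2h 4m; +124 minutes from 2052-02-29 07:10:00 is 2052-02-29 09:14:00.
+2 hours from 2052-02-29 09:14:00 is 2052-02-29 11:14:00.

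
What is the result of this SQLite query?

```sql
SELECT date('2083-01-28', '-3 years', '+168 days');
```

Adding -3 years to 2083-01-28 gives 2080-01-28.
Applying '+168 days' to 2080-01-28: counting 168 days forward gives 2080-07-14.

2080-07-14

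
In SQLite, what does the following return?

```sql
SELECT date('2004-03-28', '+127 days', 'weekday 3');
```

Applying '+127 days' to 2004-03-28: counting 127 days forward gives 2004-08-02.
`weekday 3` advances to the next Wednesday; 2004-08-02 is a Monday, so it moves forward to 2004-08-04.

2004-08-04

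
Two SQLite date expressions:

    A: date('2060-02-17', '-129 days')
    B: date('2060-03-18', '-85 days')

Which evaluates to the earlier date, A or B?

A = 2059-10-11.
B = 2059-12-24.
A is earlier.

A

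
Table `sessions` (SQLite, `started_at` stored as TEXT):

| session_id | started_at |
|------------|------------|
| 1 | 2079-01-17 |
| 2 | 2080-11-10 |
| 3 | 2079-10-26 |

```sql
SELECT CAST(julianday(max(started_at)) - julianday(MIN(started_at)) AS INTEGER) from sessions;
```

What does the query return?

MIN = 2079-01-17, MAX = 2080-11-10.
14 days remain in January 2079 after the 17th (31 − 17).
Full months from February 2079 through October 2080 contribute their day counts.
Then 10 days into November 2080.
Total: 14 + 28 + 31 + 30 + 31 + 30 + 31 + 31 + 30 + 31 + 30 + 31 + 31 + 29 + 31 + 30 + 31 + 30 + 31 + 31 + 30 + 31 + 10 = 663.

663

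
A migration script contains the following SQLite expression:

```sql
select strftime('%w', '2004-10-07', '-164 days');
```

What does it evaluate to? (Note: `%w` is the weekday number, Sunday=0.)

1

First apply '-164 days': 2004-10-07 → 2004-04-26.
2004-04-26 is a Monday; with Sunday=0 that is 1.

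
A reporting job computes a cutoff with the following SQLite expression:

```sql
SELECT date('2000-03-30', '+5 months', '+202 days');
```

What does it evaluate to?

Adding +5 months to 2000-03-30 gives 2000-08-30.
Applying '+202 days' to 2000-08-30: counting 202 days forward gives 2001-03-20.

2001-03-20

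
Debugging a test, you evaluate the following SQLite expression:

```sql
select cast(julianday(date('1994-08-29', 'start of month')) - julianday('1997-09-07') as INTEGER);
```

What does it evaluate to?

-1133

`start of month` rewinds 1994-08-29 to 1994-08-01.
30 days remain in August 1994 after the 1st (31 − 1).
Full months from September 1994 through August 1997 contribute their day counts.
Then 7 days into September 1997.
Total: 30 + 30 + 31 + 30 + 31 + 31 + 28 + 31 + 30 + 31 + 30 + 31 + 31 + 30 + 31 + 30 + 31 + 31 + 29 + 31 + 30 + 31 + 30 + 31 + 31 + 30 + 31 + 30 + 31 + 31 + 28 + 31 + 30 + 31 + 30 + 31 + 31 + 7 = 1133.
The subtraction is earlier − later, so the result is −1133 → -1133.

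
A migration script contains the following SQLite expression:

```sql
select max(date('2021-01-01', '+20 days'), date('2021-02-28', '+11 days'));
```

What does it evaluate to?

date('2021-01-01', '+20 days') → 2021-01-21.
date('2021-02-28', '+11 days') → 2021-03-11.
Later of the two is 2021-03-11.

2021-03-11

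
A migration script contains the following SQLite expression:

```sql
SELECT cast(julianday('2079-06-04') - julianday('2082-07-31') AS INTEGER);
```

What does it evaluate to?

-1153

26 days remain in June 2079 after the 4th (30 − 4).
Full months from July 2079 through June 2082 contribute their day counts.
Then 31 days into July 2082.
Total: 26 + 31 + 31 + 30 + 31 + 30 + 31 + 31 + 29 + 31 + 30 + 31 + 30 + 31 + 31 + 30 + 31 + 30 + 31 + 31 + 28 + 31 + 30 + 31 + 30 + 31 + 31 + 30 + 31 + 30 + 31 + 31 + 28 + 31 + 30 + 31 + 30 + 31 = 1153.
The subtraction is earlier − later, so the result is −1153 → -1153.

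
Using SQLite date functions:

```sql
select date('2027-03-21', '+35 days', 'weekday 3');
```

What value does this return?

March 2027 has 31 days; 10 remain after the 21st, so 11 days reach 2027-04-01.
Advancing 24 more days within April lands on 2027-04-25.
`weekday 3` advances to the next Wednesday; 2027-04-25 is a Sunday, so it moves forward to 2027-04-28.

2027-04-28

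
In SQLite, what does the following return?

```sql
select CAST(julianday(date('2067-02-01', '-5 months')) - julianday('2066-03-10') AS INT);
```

Adding -5 months to 2067-02-01 gives 2066-09-01.
21 days remain in March 2066 after the 10th (31 − 10).
April 2066: 30 days.
May 2066: 31 days.
June 2066: 30 days.
July 2066: 31 days.
August 2066: 31 days.
Then 1 day into September 2066.
Total: 21 + 30 + 31 + 30 + 31 + 31 + 1 = 175.

175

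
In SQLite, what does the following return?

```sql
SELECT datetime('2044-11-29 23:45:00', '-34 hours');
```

2044-11-28 13:45:00

-34 hours from 2044-11-29 23:45:00 is 2044-11-28 13:45:00 (crosses midnight).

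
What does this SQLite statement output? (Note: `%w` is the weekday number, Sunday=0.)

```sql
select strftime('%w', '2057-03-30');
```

2057-03-30 is a Friday; with Sunday=0 that is 5.

5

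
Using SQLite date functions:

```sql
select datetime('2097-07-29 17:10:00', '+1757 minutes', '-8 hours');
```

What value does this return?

2097-07-30 14:27:00

1757 minutes = 29h 17m; +1757 minutes from 2097-07-29 17:10:00 is 2097-07-30 22:27:00 (crosses midnight).
-8 hours from 2097-07-30 22:27:00 is 2097-07-30 14:27:00.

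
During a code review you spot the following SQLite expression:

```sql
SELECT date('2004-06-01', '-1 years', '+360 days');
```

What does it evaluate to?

Adding -1 year to 2004-06-01 gives 2003-06-01.
Applying '+360 days' to 2003-06-01: counting 360 days forward gives 2004-05-26.

2004-05-26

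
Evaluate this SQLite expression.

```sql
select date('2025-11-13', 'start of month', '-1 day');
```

`start of month` rewinds 2025-11-13 to 2025-11-01.
Going back 1 day from 2025-11-01 reaches 2025-10-31 (last day of October, 31 days).

2025-10-31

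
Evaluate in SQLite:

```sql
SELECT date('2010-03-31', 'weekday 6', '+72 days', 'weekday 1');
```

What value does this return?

2010-06-14

`weekday 6` advances to the next Saturday; 2010-03-31 is a Wednesday, so it moves forward to 2010-04-03.
Applying '+72 days' to 2010-04-03: counting 72 days forward gives 2010-06-14.
`weekday 1` advances to the next Monday; 2010-06-14 is already a Monday, so it stays at 2010-06-14.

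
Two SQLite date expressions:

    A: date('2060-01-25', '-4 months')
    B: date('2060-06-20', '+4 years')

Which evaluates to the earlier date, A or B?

A = 2059-09-25.
B = 2064-06-20.
A is earlier.

A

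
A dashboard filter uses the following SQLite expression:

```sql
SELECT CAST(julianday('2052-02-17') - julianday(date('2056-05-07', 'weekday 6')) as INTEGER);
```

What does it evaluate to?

`weekday 6` advances to the next Saturday; 2056-05-07 is a Sunday, so it moves forward to 2056-05-13.
12 days remain in February 2052 after the 17th (29 − 17).
Full months from March 2052 through April 2056 contribute their day counts.
Then 13 days into May 2056.
Total: 12 + 31 + 30 + 31 + 30 + 31 + 31 + 30 + 31 + 30 + 31 + 31 + 28 + 31 + 30 + 31 + 30 + 31 + 31 + 30 + 31 + 30 + 31 + 31 + 28 + 31 + 30 + 31 + 30 + 31 + 31 + 30 + 31 + 30 + 31 + 31 + 28 + 31 + 30 + 31 + 30 + 31 + 31 + 30 + 31 + 30 + 31 + 31 + 29 + 31 + 30 + 13 = 1547.
The subtraction is earlier − later, so the result is −1547 → -1547.

-1547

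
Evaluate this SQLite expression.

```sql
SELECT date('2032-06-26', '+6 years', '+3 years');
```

2041-06-26

Adding +6 years to 2032-06-26 gives 2038-06-26.
Adding +3 years to 2038-06-26 gives 2041-06-26.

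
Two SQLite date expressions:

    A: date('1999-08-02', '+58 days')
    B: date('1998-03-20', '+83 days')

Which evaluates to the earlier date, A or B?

A = 1999-09-29.
B = 1998-06-11.
B is earlier.

B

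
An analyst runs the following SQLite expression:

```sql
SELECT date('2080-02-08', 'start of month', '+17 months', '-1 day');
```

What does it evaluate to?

2081-06-30

`start of month` rewinds 2080-02-08 to 2080-02-01.
Adding +17 months to 2080-02-01 gives 2081-07-01.
Going back 1 day from 2081-07-01 reaches 2081-06-30 (last day of June, 30 days).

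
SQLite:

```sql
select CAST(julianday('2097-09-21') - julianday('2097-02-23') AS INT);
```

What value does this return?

5 days remain in February 2097 after the 23rd (28 − 23).
Full months from March 2097 through August 2097 contribute their day counts.
Then 21 days into September 2097.
Total: 5 + 31 + 30 + 31 + 30 + 31 + 31 + 21 = 210.

210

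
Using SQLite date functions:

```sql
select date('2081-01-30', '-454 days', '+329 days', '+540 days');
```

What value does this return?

Applying '-454 days' to 2081-01-30: counting 454 days back gives 2079-11-03.
Applying '+329 days' to 2079-11-03: counting 329 days forward gives 2080-09-27.
Applying '+540 days' to 2080-09-27: counting 540 days forward gives 2082-03-21.

2082-03-21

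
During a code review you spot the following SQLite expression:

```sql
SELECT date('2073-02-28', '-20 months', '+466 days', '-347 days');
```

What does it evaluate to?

Adding -20 months to 2073-02-28 gives 2071-06-28.
Applying '+466 days' to 2071-06-28: counting 466 days forward gives 2072-10-06.
Applying '-347 days' to 2072-10-06: counting 347 days back gives 2071-10-25.

2071-10-25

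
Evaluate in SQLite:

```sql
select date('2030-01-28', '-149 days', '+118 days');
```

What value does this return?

Applying '-149 days' to 2030-01-28: counting 149 days back gives 2029-09-01.
Applying '+118 days' to 2029-09-01: counting 118 days forward gives 2029-12-28.

2029-12-28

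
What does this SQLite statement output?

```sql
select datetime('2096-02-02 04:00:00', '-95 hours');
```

2096-01-29 05:00:00

-95 hours from 2096-02-02 04:00:00 is 2096-01-29 05:00:00 (crosses midnight).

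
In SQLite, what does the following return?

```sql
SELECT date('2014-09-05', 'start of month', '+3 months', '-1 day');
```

`start of month` rewinds 2014-09-05 to 2014-09-01.
Adding +3 months to 2014-09-01 gives 2014-12-01.
Going back 1 day from 2014-12-01 reaches 2014-11-30 (last day of November, 30 days).

2014-11-30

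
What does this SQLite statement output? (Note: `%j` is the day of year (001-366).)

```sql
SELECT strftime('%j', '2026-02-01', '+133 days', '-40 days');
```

125

First apply '+133 days', '-40 days': 2026-02-01 → 2026-05-05.
Day-of-year for 2026-05-05: days since 2026-01-01 inclusive = 125, zero-padded to 125.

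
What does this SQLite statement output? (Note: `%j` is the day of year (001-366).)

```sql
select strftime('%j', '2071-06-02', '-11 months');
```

183

First apply '-11 months': 2071-06-02 → 2070-07-02.
Day-of-year for 2070-07-02: days since 2070-01-01 inclusive = 183, zero-padded to 183.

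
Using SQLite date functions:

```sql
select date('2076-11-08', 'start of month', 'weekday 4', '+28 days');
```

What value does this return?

2076-12-03

`start of month` rewinds 2076-11-08 to 2076-11-01.
`weekday 4` advances to the next Thursday; 2076-11-01 is a Sunday, so it moves forward to 2076-11-05.
November 2076 has 30 days; 25 remain after the 5th, so 26 days reach 2076-12-01.
Advancing 2 more days within December lands on 2076-12-03.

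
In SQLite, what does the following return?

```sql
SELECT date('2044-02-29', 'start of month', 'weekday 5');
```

2044-02-05

`start of month` rewinds 2044-02-29 to 2044-02-01.
`weekday 5` advances to the next Friday; 2044-02-01 is a Monday, so it moves forward to 2044-02-05.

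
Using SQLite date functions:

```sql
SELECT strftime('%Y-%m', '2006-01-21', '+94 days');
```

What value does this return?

First apply '+94 days': 2006-01-21 → 2006-04-25.
`%Y-%m` extracts the year-month: 2006-04.

2006-04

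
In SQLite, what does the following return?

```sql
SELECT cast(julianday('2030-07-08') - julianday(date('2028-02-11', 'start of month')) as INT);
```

888

`start of month` rewinds 2028-02-11 to 2028-02-01.
28 days remain in February 2028 after the 1st (29 − 1).
Full months from March 2028 through June 2030 contribute their day counts.
Then 8 days into July 2030.
Total: 28 + 31 + 30 + 31 + 30 + 31 + 31 + 30 + 31 + 30 + 31 + 31 + 28 + 31 + 30 + 31 + 30 + 31 + 31 + 30 + 31 + 30 + 31 + 31 + 28 + 31 + 30 + 31 + 30 + 8 = 888.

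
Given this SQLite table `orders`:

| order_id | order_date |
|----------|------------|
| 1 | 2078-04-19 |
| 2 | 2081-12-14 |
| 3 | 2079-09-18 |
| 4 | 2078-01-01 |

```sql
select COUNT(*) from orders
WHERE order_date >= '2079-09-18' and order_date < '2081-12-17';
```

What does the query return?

2

Rows in [2079-09-18, 2081-12-17): 2081-12-14, 2079-09-18 → 2 rows.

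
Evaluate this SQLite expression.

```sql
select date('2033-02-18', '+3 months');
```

Adding +3 months to 2033-02-18 gives 2033-05-18.

2033-05-18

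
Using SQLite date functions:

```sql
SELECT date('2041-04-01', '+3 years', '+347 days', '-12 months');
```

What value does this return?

Adding +3 years to 2041-04-01 gives 2044-04-01.
Applying '+347 days' to 2044-04-01: counting 347 days forward gives 2045-03-14.
Adding -12 months to 2045-03-14 gives 2044-03-14.

2044-03-14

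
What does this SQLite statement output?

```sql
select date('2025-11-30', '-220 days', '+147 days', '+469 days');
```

2026-12-31

Applying '-220 days' to 2025-11-30: counting 220 days back gives 2025-04-24.
Applying '+147 days' to 2025-04-24: counting 147 days forward gives 2025-09-18.
Applying '+469 days' to 2025-09-18: counting 469 days forward gives 2026-12-31.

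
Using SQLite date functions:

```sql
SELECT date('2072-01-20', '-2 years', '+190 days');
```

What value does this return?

Adding -2 years to 2072-01-20 gives 2070-01-20.
Applying '+190 days' to 2070-01-20: counting 190 days forward gives 2070-07-29.

2070-07-29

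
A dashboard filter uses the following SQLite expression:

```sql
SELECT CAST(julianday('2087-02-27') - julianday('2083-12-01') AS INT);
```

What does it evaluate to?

1184

30 days remain in December 2083 after the 1st (31 − 1).
Full months from January 2084 through January 2087 contribute their day counts.
Then 27 days into February 2087.
Total: 30 + 31 + 29 + 31 + 30 + 31 + 30 + 31 + 31 + 30 + 31 + 30 + 31 + 31 + 28 + 31 + 30 + 31 + 30 + 31 + 31 + 30 + 31 + 30 + 31 + 31 + 28 + 31 + 30 + 31 + 30 + 31 + 31 + 30 + 31 + 30 + 31 + 31 + 27 = 1184.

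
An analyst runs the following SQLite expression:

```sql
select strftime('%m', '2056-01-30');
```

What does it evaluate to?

`%m` extracts the 2-digit month (01-12): 01.

01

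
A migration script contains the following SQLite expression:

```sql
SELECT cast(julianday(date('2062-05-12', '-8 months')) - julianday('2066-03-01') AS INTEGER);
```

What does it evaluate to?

-1631

Adding -8 months to 2062-05-12 gives 2061-09-12.
18 days remain in September 2061 after the 12th (30 − 12).
Full months from October 2061 through February 2066 contribute their day counts.
Then 1 day into March 2066.
Total: 18 + 31 + 30 + 31 + 31 + 28 + 31 + 30 + 31 + 30 + 31 + 31 + 30 + 31 + 30 + 31 + 31 + 28 + 31 + 30 + 31 + 30 + 31 + 31 + 30 + 31 + 30 + 31 + 31 + 29 + 31 + 30 + 31 + 30 + 31 + 31 + 30 + 31 + 30 + 31 + 31 + 28 + 31 + 30 + 31 + 30 + 31 + 31 + 30 + 31 + 30 + 31 + 31 + 28 + 1 = 1631.
The subtraction is earlier − later, so the result is −1631 → -1631.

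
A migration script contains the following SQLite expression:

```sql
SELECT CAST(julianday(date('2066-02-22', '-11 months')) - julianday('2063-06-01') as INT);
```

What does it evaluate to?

Adding -11 months to 2066-02-22 gives 2065-03-22.
29 days remain in June 2063 after the 1st (30 − 1).
Full months from July 2063 through February 2065 contribute their day counts.
Then 22 days into March 2065.
Total: 29 + 31 + 31 + 30 + 31 + 30 + 31 + 31 + 29 + 31 + 30 + 31 + 30 + 31 + 31 + 30 + 31 + 30 + 31 + 31 + 28 + 22 = 660.

660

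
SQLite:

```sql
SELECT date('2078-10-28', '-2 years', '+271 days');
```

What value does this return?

Adding -2 years to 2078-10-28 gives 2076-10-28.
Applying '+271 days' to 2076-10-28: counting 271 days forward gives 2077-07-26.

2077-07-26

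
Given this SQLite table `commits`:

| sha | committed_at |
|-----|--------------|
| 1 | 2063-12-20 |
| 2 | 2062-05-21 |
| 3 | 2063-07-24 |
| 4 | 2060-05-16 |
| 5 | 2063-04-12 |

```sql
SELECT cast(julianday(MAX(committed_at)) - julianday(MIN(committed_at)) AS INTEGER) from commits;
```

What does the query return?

1313

MIN = 2060-05-16, MAX = 2063-12-20.
15 days remain in May 2060 after the 16th (31 − 16).
Full months from June 2060 through November 2063 contribute their day counts.
Then 20 days into December 2063.
Total: 15 + 30 + 31 + 31 + 30 + 31 + 30 + 31 + 31 + 28 + 31 + 30 + 31 + 30 + 31 + 31 + 30 + 31 + 30 + 31 + 31 + 28 + 31 + 30 + 31 + 30 + 31 + 31 + 30 + 31 + 30 + 31 + 31 + 28 + 31 + 30 + 31 + 30 + 31 + 31 + 30 + 31 + 30 + 20 = 1313.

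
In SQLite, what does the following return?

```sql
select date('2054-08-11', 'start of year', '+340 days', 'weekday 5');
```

2054-12-11

`start of year` rewinds 2054-08-11 to 2054-01-01.
Applying '+340 days' to 2054-01-01: counting 340 days forward gives 2054-12-07.
`weekday 5` advances to the next Friday; 2054-12-07 is a Monday, so it moves forward to 2054-12-11.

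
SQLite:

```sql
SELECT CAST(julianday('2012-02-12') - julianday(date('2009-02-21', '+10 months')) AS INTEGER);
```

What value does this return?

783

Adding +10 months to 2009-02-21 gives 2009-12-21.
10 days remain in December 2009 after the 21st (31 − 21).
Full months from January 2010 through January 2012 contribute their day counts.
Then 12 days into February 2012.
Total: 10 + 31 + 28 + 31 + 30 + 31 + 30 + 31 + 31 + 30 + 31 + 30 + 31 + 31 + 28 + 31 + 30 + 31 + 30 + 31 + 31 + 30 + 31 + 30 + 31 + 31 + 12 = 783.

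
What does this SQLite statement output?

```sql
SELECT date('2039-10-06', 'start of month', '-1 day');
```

`start of month` rewinds 2039-10-06 to 2039-10-01.
Going back 1 day from 2039-10-01 reaches 2039-09-30 (last day of September, 30 days).

2039-09-30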